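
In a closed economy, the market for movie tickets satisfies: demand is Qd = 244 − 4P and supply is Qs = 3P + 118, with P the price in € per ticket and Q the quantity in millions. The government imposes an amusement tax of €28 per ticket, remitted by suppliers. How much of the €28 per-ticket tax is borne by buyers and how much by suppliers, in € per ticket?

Before the tax: set 244 − 4P = 3P + 118 → P* = €18, Q* = 172.
With the tax collected from suppliers, supply shifts: Qs = 3(P − 28) + 118.
New equilibrium: buyers pay €30, suppliers receive €2, Q = 124. (Wedge: Pb − Ps = 28.)
Burden on buyers: €12; on suppliers: €16. (They sum to €28.)
The less price-elastic side of the market bears the larger share of a per-unit tax.

Buyers bear €12 per ticket; suppliers bear €16 per ticket.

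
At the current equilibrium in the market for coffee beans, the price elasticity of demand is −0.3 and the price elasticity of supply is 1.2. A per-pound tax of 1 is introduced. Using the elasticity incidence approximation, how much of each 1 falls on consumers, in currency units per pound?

Incidence ratio: consumers' share ≈ εs / (εs + |εd|) = 1.2 / (1.2 + 0.3) = 0.8.
So consumers bear ≈ 0.8 × 1 = 0.8; suppliers bear 0.2.

Consumers bear ≈ 0.8 per pound.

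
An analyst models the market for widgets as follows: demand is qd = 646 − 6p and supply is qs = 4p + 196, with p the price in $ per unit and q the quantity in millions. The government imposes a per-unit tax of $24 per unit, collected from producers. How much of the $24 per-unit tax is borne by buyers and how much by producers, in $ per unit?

Before the tax: set 646 − 6p = 4p + 196 → p* = $45, q* = 376.
With the tax collected from producers, supply shifts: qs = 4(p − 24) + 196.
New equilibrium: buyers pay $54.6, producers receive $30.6, q = 318.4. (Wedge: pb − ps = 24.)
Burden on buyers: $9.6; on producers: $14.4. (They sum to $24.)
The less price-elastic side of the market bears the larger share of a per-unit tax.

Buyers bear $9.6 per unit; producers bear $14.4 per unit.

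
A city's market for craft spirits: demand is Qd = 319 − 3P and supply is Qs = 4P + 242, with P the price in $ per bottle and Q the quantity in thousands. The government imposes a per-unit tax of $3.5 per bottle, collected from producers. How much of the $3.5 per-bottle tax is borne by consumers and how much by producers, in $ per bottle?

Without the tax, 319 − 3P = 4P + 242 gives 7P = 77, so P* = $11 and Q* = 286.
With the tax collected from producers, supply shifts: Qs = 4(P − 3.5) + 242.
New equilibrium: consumers pay $13, producers receive $9.5, Q = 280. (Wedge: Pb − Ps = 3.5.)
Burden on consumers: $2; on producers: $1.5. (They sum to $3.5.)
The less price-elastic side of the market bears the larger share of a per-unit tax.

Consumers bear $2 per bottle; producers bear $1.5 per bottle.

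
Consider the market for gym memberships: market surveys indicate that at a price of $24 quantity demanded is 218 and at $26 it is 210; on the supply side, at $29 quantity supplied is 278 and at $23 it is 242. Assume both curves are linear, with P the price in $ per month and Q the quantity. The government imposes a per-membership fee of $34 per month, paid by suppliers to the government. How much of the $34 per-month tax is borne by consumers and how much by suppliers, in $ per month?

Consumers bear $20.4 per month; suppliers bear $13.6 per month.

Demand slope: (210 − 218)/(26 − 24) = -4, so Qd = 314 − 4P.
Supply slope: (242 − 278)/(23 − 29) = 6, so Qs = 6P + 104.
Before the tax: set 314 − 4P = 6P + 104 → P* = $21, Q* = 230.
With the tax collected from suppliers, supply shifts: Qs = 6(P − 34) + 104.
Solving gives Q = 148.4 with consumers paying $41.4 and suppliers receiving $7.4 (the $34 wedge).
Burden on consumers: $20.4; on suppliers: $13.6. (They sum to $34.)
The less price-elastic side of the market bears the larger share of a per-unit tax.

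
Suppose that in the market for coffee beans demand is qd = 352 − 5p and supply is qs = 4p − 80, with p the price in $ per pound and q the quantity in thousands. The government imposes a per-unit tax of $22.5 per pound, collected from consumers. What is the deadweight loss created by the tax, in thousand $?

Without the tax, 352 − 5p = 4p − 80 gives 9p = 432, so p* = $48 and q* = 112.
With the tax collected from consumers, demand (in seller-price terms) shifts: qd = 352 − 5(p + 22.5).
New equilibrium: consumers pay $58, suppliers receive $35.5, q = 62. (Wedge: pb − ps = 22.5.)
Quantity falls by |ΔQ| = |112 − 62| = 50.
DWL = ½ · t · |ΔQ| = ½ · 22.5 · 50 = $562.5.

Deadweight loss = $562.5 thousand.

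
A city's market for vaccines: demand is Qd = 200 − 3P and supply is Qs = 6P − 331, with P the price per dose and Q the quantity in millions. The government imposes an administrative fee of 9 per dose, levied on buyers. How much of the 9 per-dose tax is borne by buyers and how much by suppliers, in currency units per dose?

Buyers bear 6 per dose; suppliers bear 3 per dose.

Before the tax: set 200 − 3P = 6P − 331 → P* = 59, Q* = 23.
With the tax collected from buyers, demand (in seller-price terms) shifts: Qd = 200 − 3(P + 9).
Solving gives Q = 5 with buyers paying 65 and suppliers receiving 56 (the 9 wedge).
Burden on buyers: 6; on suppliers: 3. (They sum to 9.)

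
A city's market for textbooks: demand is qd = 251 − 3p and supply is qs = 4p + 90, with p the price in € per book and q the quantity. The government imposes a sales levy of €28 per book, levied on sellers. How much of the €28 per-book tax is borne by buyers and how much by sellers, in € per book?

Buyers bear €16 per book; sellers bear €12 per book.

Before the tax: set 251 − 3p = 4p + 90 → p* = €23, q* = 182.
With the tax collected from sellers, supply shifts: qs = 4(p − 28) + 90.
New equilibrium: buyers pay €39, sellers receive €11, q = 134. (Wedge: pb − ps = 28.)
Burden on buyers: €16; on sellers: €12. (They sum to €28.)
The less price-elastic side of the market bears the larger share of a per-unit tax.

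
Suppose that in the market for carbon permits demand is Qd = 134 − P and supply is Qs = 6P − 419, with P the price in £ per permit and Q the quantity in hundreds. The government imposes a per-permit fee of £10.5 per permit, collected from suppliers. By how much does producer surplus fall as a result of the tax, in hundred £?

Before the tax: set 134 − P = 6P − 419 → P* = £79, Q* = 55.
With the tax collected from suppliers, supply shifts: Qs = 6(P − 10.5) − 419.
New equilibrium: consumers pay £88, suppliers receive £77.5, Q = 46. (Wedge: Pb − Ps = 10.5.)
ΔPS is the trapezoid between Q = 46 and Q = 55 of height £1.5: ½ · (55 + 46) · 1.5 = £75.75.

Producer surplus falls by £75.75 hundred.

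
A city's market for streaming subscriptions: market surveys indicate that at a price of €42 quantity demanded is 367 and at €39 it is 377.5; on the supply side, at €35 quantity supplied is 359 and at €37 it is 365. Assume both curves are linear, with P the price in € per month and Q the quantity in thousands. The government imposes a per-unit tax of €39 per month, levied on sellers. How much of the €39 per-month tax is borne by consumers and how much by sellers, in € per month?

Consumers bear €18 per month; sellers bear €21 per month.

Demand slope: (377.5 − 367)/(39 − 42) = -3.5, so Qd = 514 − 3.5P.
Supply slope: (365 − 359)/(37 − 35) = 3, so Qs = 3P + 254.
Without the tax, 514 − 3.5P = 3P + 254 gives 6.5P = 260, so P* = €40 and Q* = 374.
With the tax collected from sellers, supply shifts: Qs = 3(P − 39) + 254.
Solving gives Q = 311 with consumers paying €58 and sellers receiving €19 (the €39 wedge).
Burden on consumers: €18; on sellers: €21. (They sum to €39.)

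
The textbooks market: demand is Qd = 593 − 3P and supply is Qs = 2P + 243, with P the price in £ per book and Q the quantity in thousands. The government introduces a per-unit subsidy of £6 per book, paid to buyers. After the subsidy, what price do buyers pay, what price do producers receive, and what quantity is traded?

Buyers pay £67.6; producers receive £73.6; quantity = 390.2.

Before the subsidy: set 593 − 3P = 2P + 243 → P* = £70, Q* = 383.
With a per-unit subsidy paid to buyers, each effectively pays P − 6, so demand becomes Qd = 593 − 3(P − 6).
New equilibrium: buyers pay £67.6, producers receive £73.6, Q = 390.2. (Wedge: Pb − Ps = −6.)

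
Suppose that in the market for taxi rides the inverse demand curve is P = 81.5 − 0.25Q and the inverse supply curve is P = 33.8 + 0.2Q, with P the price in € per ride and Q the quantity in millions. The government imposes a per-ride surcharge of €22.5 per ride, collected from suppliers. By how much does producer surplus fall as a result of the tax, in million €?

Inverting to Q(P) form: Qd = 326 − 4P; Qs = 5P − 169.
Without the tax, 326 − 4P = 5P − 169 gives 9P = 495, so P* = €55 and Q* = 106.
With the tax collected from suppliers, supply shifts: Qs = 5(P − 22.5) − 169.
Solving gives Q = 56 with consumers paying €67.5 and suppliers receiving €45 (the €22.5 wedge).
ΔPS is the trapezoid between Q = 56 and Q = 106 of height €10: ½ · (106 + 56) · 10 = €810.

Producer surplus falls by €810 million.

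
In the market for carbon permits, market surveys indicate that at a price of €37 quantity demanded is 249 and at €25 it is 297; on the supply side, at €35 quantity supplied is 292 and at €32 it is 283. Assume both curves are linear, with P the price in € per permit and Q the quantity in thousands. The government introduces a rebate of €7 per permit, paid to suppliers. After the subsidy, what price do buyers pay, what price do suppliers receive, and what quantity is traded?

Buyers pay €27; suppliers receive €34; quantity = 289.

Demand slope: (297 − 249)/(25 − 37) = -4, so Qd = 397 − 4P.
Supply slope: (283 − 292)/(32 − 35) = 3, so Qs = 3P + 187.
Before the subsidy: set 397 − 4P = 3P + 187 → P* = €30, Q* = 277.
With a per-unit subsidy paid to suppliers, each receives P + 7 per unit sold, so supply becomes Qs = 3(P + 7) + 187.
Solving gives Q = 289 with buyers paying €27 and suppliers receiving €34 (the €7 wedge).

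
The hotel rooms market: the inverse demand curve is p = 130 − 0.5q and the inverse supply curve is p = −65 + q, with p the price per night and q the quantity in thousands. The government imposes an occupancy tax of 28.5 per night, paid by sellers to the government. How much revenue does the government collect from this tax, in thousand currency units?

Inverting to q(p) form: qd = 260 − 2p; qs = p + 65.
Without the tax, 260 − 2p = p + 65 gives 3p = 195, so p* = 65 and q* = 130.
With the tax collected from sellers, supply shifts: qs = (p − 28.5) + 65.
New equilibrium: buyers pay 74.5, sellers receive 46, q = 111. (Wedge: pb − ps = 28.5.)
Revenue = t · Q = 28.5 · 111 = 3163.5.

Tax revenue = 3163.5 thousand.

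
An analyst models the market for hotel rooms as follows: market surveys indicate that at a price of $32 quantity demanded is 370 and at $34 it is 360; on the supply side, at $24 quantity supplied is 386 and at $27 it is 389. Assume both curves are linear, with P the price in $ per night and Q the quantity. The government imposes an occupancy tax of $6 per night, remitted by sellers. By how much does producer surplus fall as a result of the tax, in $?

Demand slope: (360 − 370)/(34 − 32) = -5, so Qd = 530 − 5P.
Supply slope: (389 − 386)/(27 − 24) = 1, so Qs = P + 362.
Before the tax: set 530 − 5P = P + 362 → P* = $28, Q* = 390.
With the tax collected from sellers, supply shifts: Qs = (P − 6) + 362.
Solving gives Q = 385 with consumers paying $29 and sellers receiving $23 (the $6 wedge).
ΔPS is the trapezoid between Q = 385 and Q = 390 of height $5: ½ · (390 + 385) · 5 = $1937.5.

Producer surplus falls by $1937.5.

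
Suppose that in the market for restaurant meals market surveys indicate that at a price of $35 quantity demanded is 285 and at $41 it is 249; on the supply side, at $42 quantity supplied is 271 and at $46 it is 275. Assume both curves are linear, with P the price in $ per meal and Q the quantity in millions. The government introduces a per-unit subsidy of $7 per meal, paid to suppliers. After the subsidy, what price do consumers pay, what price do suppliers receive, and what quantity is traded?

Demand slope: (249 − 285)/(41 − 35) = -6, so Qd = 495 − 6P.
Supply slope: (275 − 271)/(46 − 42) = 1, so Qs = P + 229.
Without the subsidy, 495 − 6P = P + 229 gives 7P = 266, so P* = $38 and Q* = 267.
With a per-unit subsidy paid to suppliers, each receives P + 7 per unit sold, so supply becomes Qs = (P + 7) + 229.
Solving gives Q = 273 with consumers paying $37 and suppliers receiving $44 (the $7 wedge).

Consumers pay $37; suppliers receive $44; quantity = 273.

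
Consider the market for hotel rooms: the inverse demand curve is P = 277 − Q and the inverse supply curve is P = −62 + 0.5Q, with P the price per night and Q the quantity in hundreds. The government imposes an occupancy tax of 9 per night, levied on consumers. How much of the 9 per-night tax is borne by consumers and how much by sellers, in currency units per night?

Rewrite in direct form: Qd = 277 − P and Qs = 2P + 124.
Before the tax: set 277 − P = 2P + 124 → P* = 51, Q* = 226.
With the tax collected from consumers, demand (in seller-price terms) shifts: Qd = 277 − (P + 9).
New equilibrium: consumers pay 57, sellers receive 48, Q = 220. (Wedge: Pb − Ps = 9.)
Burden on consumers: 6; on sellers: 3. (They sum to 9.)

Consumers bear 6 per night; sellers bear 3 per night.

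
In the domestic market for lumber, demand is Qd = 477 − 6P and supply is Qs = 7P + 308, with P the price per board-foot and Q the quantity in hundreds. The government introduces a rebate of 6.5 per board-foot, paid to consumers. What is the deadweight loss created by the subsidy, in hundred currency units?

Before the subsidy: set 477 − 6P = 7P + 308 → P* = 13, Q* = 399.
With a per-unit subsidy paid to consumers, each effectively pays P − 6.5, so demand becomes Qd = 477 − 6(P − 6.5).
New equilibrium: consumers pay 9.5, producers receive 16, Q = 420. (Wedge: Pb − Ps = −6.5.)
Quantity rises by |ΔQ| = |399 − 420| = 21.
DWL = ½ · t · |ΔQ| = ½ · 6.5 · 21 = 68.25.

Deadweight loss = 68.25 hundred.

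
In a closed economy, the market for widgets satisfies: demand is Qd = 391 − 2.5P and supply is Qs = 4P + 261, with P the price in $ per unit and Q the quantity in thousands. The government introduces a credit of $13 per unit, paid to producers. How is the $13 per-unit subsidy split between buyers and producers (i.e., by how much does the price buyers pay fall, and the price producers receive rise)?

Without the subsidy, 391 − 2.5P = 4P + 261 gives 6.5P = 130, so P* = $20 and Q* = 341.
With a per-unit subsidy paid to producers, each receives P + 13 per unit sold, so supply becomes Qs = 4(P + 13) + 261.
Solving gives Q = 361 with buyers paying $12 and producers receiving $25 (the $13 wedge).
Gain to buyers: $8; to producers: $5. (They sum to $13.)

Buyers gain $8 per unit; producers gain $5 per unit.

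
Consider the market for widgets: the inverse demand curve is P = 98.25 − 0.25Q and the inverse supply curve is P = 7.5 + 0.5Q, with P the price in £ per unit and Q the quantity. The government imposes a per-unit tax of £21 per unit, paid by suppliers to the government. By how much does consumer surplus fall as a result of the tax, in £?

Consumer surplus falls by £749.

Inverting to Q(P) form: Qd = 393 − 4P; Qs = 2P − 15.
Before the tax: set 393 − 4P = 2P − 15 → P* = £68, Q* = 121.
With the tax collected from suppliers, supply shifts: Qs = 2(P − 21) − 15.
New equilibrium: buyers pay £75, suppliers receive £54, Q = 93. (Wedge: Pb − Ps = 21.)
ΔCS is the trapezoid between Q = 93 and Q = 121 of height £7: ½ · (121 + 93) · 7 = £749.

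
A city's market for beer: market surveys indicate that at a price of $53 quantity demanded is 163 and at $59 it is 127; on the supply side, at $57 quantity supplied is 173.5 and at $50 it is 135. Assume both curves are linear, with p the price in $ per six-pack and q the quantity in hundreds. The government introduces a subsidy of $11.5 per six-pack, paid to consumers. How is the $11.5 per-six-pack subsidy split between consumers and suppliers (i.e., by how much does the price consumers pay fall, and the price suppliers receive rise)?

Demand slope: (127 − 163)/(59 − 53) = -6, so qd = 481 − 6p.
Supply slope: (135 − 173.5)/(50 − 57) = 5.5, so qs = 5.5p − 140.
Without the subsidy, 481 − 6p = 5.5p − 140 gives 11.5p = 621, so p* = $54 and q* = 157.
With a per-unit subsidy paid to consumers, each effectively pays p − 11.5, so demand becomes qd = 481 − 6(p − 11.5).
Solving gives q = 190 with consumers paying $48.5 and suppliers receiving $60 (the $11.5 wedge).
Gain to consumers: $5.5; to suppliers: $6. (They sum to $11.5.)

Consumers gain $5.5 per six-pack; suppliers gain $6 per six-pack.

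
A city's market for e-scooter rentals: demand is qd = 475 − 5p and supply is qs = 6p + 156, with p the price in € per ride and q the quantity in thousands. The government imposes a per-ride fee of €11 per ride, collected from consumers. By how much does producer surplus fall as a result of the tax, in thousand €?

Producer surplus falls by €1575 thousand.

Before the tax: set 475 − 5p = 6p + 156 → p* = €29, q* = 330.
With the tax collected from consumers, demand (in seller-price terms) shifts: qd = 475 − 5(p + 11).
Solving gives q = 300 with consumers paying €35 and sellers receiving €24 (the €11 wedge).
ΔPS is the trapezoid between Q = 300 and Q = 330 of height €5: ½ · (330 + 300) · 5 = €1575.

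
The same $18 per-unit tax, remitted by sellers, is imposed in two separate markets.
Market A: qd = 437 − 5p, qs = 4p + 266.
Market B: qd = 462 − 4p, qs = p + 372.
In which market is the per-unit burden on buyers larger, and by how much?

Market A: pre-tax p* = $19, q* = 342; post-tax q = 302; per-unit burden on buyers = $8.
Market B: pre-tax p* = $18, q* = 390; post-tax q = 375.6; per-unit burden on buyers = $3.6.
Difference: $8 vs $3.6 → market A is larger by $4.4.

Market A, by $4.4.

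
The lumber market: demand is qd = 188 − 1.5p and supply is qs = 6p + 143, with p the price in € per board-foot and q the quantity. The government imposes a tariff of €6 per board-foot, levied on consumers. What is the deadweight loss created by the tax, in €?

Before the tax: set 188 − 1.5p = 6p + 143 → p* = €6, q* = 179.
With the tax collected from consumers, demand (in seller-price terms) shifts: qd = 188 − 1.5(p + 6).
New equilibrium: consumers pay €10.8, suppliers receive €4.8, q = 171.8. (Wedge: pb − ps = 6.)
Quantity falls by |ΔQ| = |179 − 171.8| = 7.2.
DWL = ½ · t · |ΔQ| = ½ · 6 · 7.2 = €21.6.

Deadweight loss = €21.6.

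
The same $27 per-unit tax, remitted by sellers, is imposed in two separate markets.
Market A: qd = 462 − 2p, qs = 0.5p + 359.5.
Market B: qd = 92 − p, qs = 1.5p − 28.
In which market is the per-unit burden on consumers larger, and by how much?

Market A: pre-tax p* = $41, q* = 380; post-tax q = 369.2; per-unit burden on consumers = $5.4.
Market B: pre-tax p* = $48, q* = 44; post-tax q = 27.8; per-unit burden on consumers = $16.2.
Difference: $5.4 vs $16.2 → market B is larger by $10.8.

Market B, by $10.8.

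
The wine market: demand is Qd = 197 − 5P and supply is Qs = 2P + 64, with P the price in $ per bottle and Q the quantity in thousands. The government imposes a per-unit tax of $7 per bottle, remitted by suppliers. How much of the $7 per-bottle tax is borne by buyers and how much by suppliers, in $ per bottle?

Buyers bear $2 per bottle; suppliers bear $5 per bottle.

Before the tax: set 197 − 5P = 2P + 64 → P* = $19, Q* = 102.
With the tax collected from suppliers, supply shifts: Qs = 2(P − 7) + 64.
Solving gives Q = 92 with buyers paying $21 and suppliers receiving $14 (the $7 wedge).
Burden on buyers: $2; on suppliers: $5. (They sum to $7.)
The less price-elastic side of the market bears the larger share of a per-unit tax.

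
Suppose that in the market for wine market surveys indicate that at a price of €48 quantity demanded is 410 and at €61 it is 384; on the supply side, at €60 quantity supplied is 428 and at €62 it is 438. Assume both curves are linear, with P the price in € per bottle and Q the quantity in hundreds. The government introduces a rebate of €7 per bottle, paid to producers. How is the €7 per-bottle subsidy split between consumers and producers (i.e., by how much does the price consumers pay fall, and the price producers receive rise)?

Demand slope: (384 − 410)/(61 − 48) = -2, so Qd = 506 − 2P.
Supply slope: (438 − 428)/(62 − 60) = 5, so Qs = 5P + 128.
Before the subsidy: set 506 − 2P = 5P + 128 → P* = €54, Q* = 398.
With a per-unit subsidy paid to producers, each receives P + 7 per unit sold, so supply becomes Qs = 5(P + 7) + 128.
New equilibrium: consumers pay €49, producers receive €56, Q = 408. (Wedge: Pb − Ps = −7.)
Gain to consumers: €5; to producers: €2. (They sum to €7.)

Consumers gain €5 per bottle; producers gain €2 per bottle.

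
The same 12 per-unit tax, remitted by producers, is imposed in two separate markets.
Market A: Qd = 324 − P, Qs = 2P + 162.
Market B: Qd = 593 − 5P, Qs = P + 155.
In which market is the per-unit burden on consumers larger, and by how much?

Market A, by 6.

Market A: pre-tax P* = 54, Q* = 270; post-tax Q = 262; per-unit burden on consumers = 8.
Market B: pre-tax P* = 73, Q* = 228; post-tax Q = 218; per-unit burden on consumers = 2.
Difference: 8 vs 2 → market A is larger by 6.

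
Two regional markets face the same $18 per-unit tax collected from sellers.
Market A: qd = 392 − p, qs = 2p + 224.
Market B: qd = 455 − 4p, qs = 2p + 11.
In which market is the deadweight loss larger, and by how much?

Market A: pre-tax p* = $56, q* = 336; post-tax q = 324; deadweight loss = $108.
Market B: pre-tax p* = $74, q* = 159; post-tax q = 135; deadweight loss = $216.
Difference: $108 vs $216 → market B is larger by $108.

Market B, by $108.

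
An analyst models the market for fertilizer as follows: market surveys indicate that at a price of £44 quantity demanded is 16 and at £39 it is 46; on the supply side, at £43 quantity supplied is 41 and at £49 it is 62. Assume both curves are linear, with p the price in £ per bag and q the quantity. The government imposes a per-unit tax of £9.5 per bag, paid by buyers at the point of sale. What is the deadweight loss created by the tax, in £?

Deadweight loss = £99.75.

Demand slope: (46 − 16)/(39 − 44) = -6, so qd = 280 − 6p.
Supply slope: (62 − 41)/(49 − 43) = 3.5, so qs = 3.5p − 109.5.
Before the tax: set 280 − 6p = 3.5p − 109.5 → p* = £41, q* = 34.
With the tax collected from buyers, demand (in seller-price terms) shifts: qd = 280 − 6(p + 9.5).
Solving gives q = 13 with buyers paying £44.5 and sellers receiving £35 (the £9.5 wedge).
Quantity falls by |ΔQ| = |34 − 13| = 21.
DWL = ½ · t · |ΔQ| = ½ · 9.5 · 21 = £99.75.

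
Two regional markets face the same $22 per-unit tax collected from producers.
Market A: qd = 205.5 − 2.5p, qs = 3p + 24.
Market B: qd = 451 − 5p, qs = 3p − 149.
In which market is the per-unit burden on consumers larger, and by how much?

Market A: pre-tax p* = $33, q* = 123; post-tax q = 93; per-unit burden on consumers = $12.
Market B: pre-tax p* = $75, q* = 76; post-tax q = 34.75; per-unit burden on consumers = $8.25.
Difference: $12 vs $8.25 → market A is larger by $3.75.

Market A, by $3.75.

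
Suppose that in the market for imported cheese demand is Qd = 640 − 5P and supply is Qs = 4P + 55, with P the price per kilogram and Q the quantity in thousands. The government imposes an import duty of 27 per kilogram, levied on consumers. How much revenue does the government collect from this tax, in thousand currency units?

Without the tax, 640 − 5P = 4P + 55 gives 9P = 585, so P* = 65 and Q* = 315.
With the tax collected from consumers, demand (in seller-price terms) shifts: Qd = 640 − 5(P + 27).
New equilibrium: consumers pay 77, producers receive 50, Q = 255. (Wedge: Pb − Ps = 27.)
Revenue = t · Q = 27 · 255 = 6885.

Tax revenue = 6885 thousand.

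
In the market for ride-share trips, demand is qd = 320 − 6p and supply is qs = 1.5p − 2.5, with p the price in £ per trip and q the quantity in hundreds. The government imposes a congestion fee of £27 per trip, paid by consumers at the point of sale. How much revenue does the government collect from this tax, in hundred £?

Before the tax: set 320 − 6p = 1.5p − 2.5 → p* = £43, q* = 62.
With the tax collected from consumers, demand (in seller-price terms) shifts: qd = 320 − 6(p + 27).
Solving gives q = 29.6 with consumers paying £48.4 and suppliers receiving £21.4 (the £27 wedge).
Revenue = t · Q = 27 · 29.6 = £799.2.

Tax revenue = £799.2 hundred.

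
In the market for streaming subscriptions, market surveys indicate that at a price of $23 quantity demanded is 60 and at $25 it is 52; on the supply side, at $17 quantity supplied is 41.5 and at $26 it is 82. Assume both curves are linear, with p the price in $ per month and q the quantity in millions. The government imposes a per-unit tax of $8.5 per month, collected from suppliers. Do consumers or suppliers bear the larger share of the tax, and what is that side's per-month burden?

Consumers bear the larger share: $4.5 per month.

Demand slope: (52 − 60)/(25 − 23) = -4, so qd = 152 − 4p.
Supply slope: (82 − 41.5)/(26 − 17) = 4.5, so qs = 4.5p − 35.
Without the tax, 152 − 4p = 4.5p − 35 gives 8.5p = 187, so p* = $22 and q* = 64.
With the tax collected from suppliers, supply shifts: qs = 4.5(p − 8.5) − 35.
New equilibrium: consumers pay $26.5, suppliers receive $18, q = 46. (Wedge: pb − ps = 8.5.)
Per-month burden: consumers $4.5, suppliers $4.
Consumers take the larger share because demand is less price-elastic here (demand slope 4 vs supply slope 4.5).
The less price-elastic side of the market bears the larger share of a per-unit tax.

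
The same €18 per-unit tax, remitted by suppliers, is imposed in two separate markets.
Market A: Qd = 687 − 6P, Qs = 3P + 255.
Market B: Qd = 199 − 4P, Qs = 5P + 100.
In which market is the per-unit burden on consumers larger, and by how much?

Market A: pre-tax P* = €48, Q* = 399; post-tax Q = 363; per-unit burden on consumers = €6.
Market B: pre-tax P* = €11, Q* = 155; post-tax Q = 115; per-unit burden on consumers = €10.
Difference: €6 vs €10 → market B is larger by €4.

Market B, by €4.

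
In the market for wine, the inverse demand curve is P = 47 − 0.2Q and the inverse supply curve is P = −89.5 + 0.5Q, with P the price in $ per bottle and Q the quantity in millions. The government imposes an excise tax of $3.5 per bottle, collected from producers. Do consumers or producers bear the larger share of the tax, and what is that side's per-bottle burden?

Producers bear the larger share: $2.5 per bottle.

Inverting to Q(P) form: Qd = 235 − 5P; Qs = 2P + 179.
Before the tax: set 235 − 5P = 2P + 179 → P* = $8, Q* = 195.
With the tax collected from producers, supply shifts: Qs = 2(P − 3.5) + 179.
Solving gives Q = 190 with consumers paying $9 and producers receiving $5.5 (the $3.5 wedge).
Per-bottle burden: consumers $1, producers $2.5.
Producers take the larger share because supply is less price-elastic here (demand slope 5 vs supply slope 2).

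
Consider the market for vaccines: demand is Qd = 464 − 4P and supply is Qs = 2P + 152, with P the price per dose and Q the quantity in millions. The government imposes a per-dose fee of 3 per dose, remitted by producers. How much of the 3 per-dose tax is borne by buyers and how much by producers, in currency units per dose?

Buyers bear 1 per dose; producers bear 2 per dose.

Without the tax, 464 − 4P = 2P + 152 gives 6P = 312, so P* = 52 and Q* = 256.
With the tax collected from producers, supply shifts: Qs = 2(P − 3) + 152.
New equilibrium: buyers pay 53, producers receive 50, Q = 252. (Wedge: Pb − Ps = 3.)
Burden on buyers: 1; on producers: 2. (They sum to 3.)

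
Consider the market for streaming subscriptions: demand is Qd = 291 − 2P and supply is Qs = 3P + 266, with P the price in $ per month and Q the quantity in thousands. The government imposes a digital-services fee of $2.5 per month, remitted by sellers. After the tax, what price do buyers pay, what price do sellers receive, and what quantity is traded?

Without the tax, 291 − 2P = 3P + 266 gives 5P = 25, so P* = $5 and Q* = 281.
With the tax collected from sellers, supply shifts: Qs = 3(P − 2.5) + 266.
Solving gives Q = 278 with buyers paying $6.5 and sellers receiving $4 (the $2.5 wedge).
The less price-elastic side of the market bears the larger share of a per-unit tax.

Buyers pay $6.5; sellers receive $4; quantity = 278.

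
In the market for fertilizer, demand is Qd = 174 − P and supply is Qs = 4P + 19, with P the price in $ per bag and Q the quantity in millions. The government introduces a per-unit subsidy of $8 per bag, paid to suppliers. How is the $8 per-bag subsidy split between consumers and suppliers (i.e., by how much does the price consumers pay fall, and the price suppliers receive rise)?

Without the subsidy, 174 − P = 4P + 19 gives 5P = 155, so P* = $31 and Q* = 143.
With a per-unit subsidy paid to suppliers, each receives P + 8 per unit sold, so supply becomes Qs = 4(P + 8) + 19.
New equilibrium: consumers pay $24.6, suppliers receive $32.6, Q = 149.4. (Wedge: Pb − Ps = −8.)
Gain to consumers: $6.4; to suppliers: $1.6. (They sum to $8.)

Consumers gain $6.4 per bag; suppliers gain $1.6 per bag.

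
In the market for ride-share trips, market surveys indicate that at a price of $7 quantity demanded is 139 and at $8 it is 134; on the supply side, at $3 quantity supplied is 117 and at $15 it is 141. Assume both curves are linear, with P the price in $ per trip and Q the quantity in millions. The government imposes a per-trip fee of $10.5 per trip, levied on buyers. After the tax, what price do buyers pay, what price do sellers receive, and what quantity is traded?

Demand slope: (134 − 139)/(8 − 7) = -5, so Qd = 174 − 5P.
Supply slope: (141 − 117)/(15 − 3) = 2, so Qs = 2P + 111.
Before the tax: set 174 − 5P = 2P + 111 → P* = $9, Q* = 129.
With the tax collected from buyers, demand (in seller-price terms) shifts: Qd = 174 − 5(P + 10.5).
Solving gives Q = 114 with buyers paying $12 and sellers receiving $1.5 (the $10.5 wedge).

Buyers pay $12; sellers receive $1.5; quantity = 114.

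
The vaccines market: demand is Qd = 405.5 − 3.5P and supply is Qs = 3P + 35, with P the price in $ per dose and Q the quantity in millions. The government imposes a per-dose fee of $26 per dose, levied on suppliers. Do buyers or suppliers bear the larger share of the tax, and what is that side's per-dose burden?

Without the tax, 405.5 − 3.5P = 3P + 35 gives 6.5P = 370.5, so P* = $57 and Q* = 206.
With the tax collected from suppliers, supply shifts: Qs = 3(P − 26) + 35.
Solving gives Q = 164 with buyers paying $69 and suppliers receiving $43 (the $26 wedge).
Per-dose burden: buyers $12, suppliers $14.
Suppliers take the larger share because supply is less price-elastic here (demand slope 3.5 vs supply slope 3).
The less price-elastic side of the market bears the larger share of a per-unit tax.

Suppliers bear the larger share: $14 per dose.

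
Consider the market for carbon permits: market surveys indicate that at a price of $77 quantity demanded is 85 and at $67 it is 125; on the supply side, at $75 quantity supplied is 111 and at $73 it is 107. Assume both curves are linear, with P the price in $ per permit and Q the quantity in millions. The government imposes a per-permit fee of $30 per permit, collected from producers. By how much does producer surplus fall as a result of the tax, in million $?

Producer surplus falls by $1700 million.

Demand slope: (125 − 85)/(67 − 77) = -4, so Qd = 393 − 4P.
Supply slope: (107 − 111)/(73 − 75) = 2, so Qs = 2P − 39.
Without the tax, 393 − 4P = 2P − 39 gives 6P = 432, so P* = $72 and Q* = 105.
With the tax collected from producers, supply shifts: Qs = 2(P − 30) − 39.
Solving gives Q = 65 with buyers paying $82 and producers receiving $52 (the $30 wedge).
ΔPS is the trapezoid between Q = 65 and Q = 105 of height $20: ½ · (105 + 65) · 20 = $1700.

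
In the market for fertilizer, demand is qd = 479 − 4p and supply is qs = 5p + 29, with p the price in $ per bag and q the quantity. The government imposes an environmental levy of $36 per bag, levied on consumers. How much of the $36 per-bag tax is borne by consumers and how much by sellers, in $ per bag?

Before the tax: set 479 − 4p = 5p + 29 → p* = $50, q* = 279.
With the tax collected from consumers, demand (in seller-price terms) shifts: qd = 479 − 4(p + 36).
Solving gives q = 199 with consumers paying $70 and sellers receiving $34 (the $36 wedge).
Burden on consumers: $20; on sellers: $16. (They sum to $36.)
The less price-elastic side of the market bears the larger share of a per-unit tax.

Consumers bear $20 per bag; sellers bear $16 per bag.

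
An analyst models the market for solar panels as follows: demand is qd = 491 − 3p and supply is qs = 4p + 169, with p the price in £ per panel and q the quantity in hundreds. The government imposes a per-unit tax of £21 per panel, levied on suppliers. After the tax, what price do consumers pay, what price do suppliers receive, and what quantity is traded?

Consumers pay £58; suppliers receive £37; quantity = 317.

Without the tax, 491 − 3p = 4p + 169 gives 7p = 322, so p* = £46 and q* = 353.
With the tax collected from suppliers, supply shifts: qs = 4(p − 21) + 169.
New equilibrium: consumers pay £58, suppliers receive £37, q = 317. (Wedge: pb − ps = 21.)
The less price-elastic side of the market bears the larger share of a per-unit tax.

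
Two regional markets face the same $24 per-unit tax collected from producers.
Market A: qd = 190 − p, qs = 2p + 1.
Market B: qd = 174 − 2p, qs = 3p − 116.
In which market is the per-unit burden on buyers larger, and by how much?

Market A, by $1.6.

Market A: pre-tax p* = $63, q* = 127; post-tax q = 111; per-unit burden on buyers = $16.
Market B: pre-tax p* = $58, q* = 58; post-tax q = 29.2; per-unit burden on buyers = $14.4.
Difference: $16 vs $14.4 → market A is larger by $1.6.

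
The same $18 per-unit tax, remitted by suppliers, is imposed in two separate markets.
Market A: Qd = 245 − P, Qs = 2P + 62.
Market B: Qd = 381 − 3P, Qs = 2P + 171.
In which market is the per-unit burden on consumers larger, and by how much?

Market A: pre-tax P* = $61, Q* = 184; post-tax Q = 172; per-unit burden on consumers = $12.
Market B: pre-tax P* = $42, Q* = 255; post-tax Q = 233.4; per-unit burden on consumers = $7.2.
Difference: $12 vs $7.2 → market A is larger by $4.8.

Market A, by $4.8.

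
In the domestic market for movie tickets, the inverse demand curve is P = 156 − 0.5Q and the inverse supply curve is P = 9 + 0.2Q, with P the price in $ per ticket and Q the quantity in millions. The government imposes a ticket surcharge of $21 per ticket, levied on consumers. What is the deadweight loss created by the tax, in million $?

Inverting to Q(P) form: Qd = 312 − 2P; Qs = 5P − 45.
Before the tax: set 312 − 2P = 5P − 45 → P* = $51, Q* = 210.
With the tax collected from consumers, demand (in seller-price terms) shifts: Qd = 312 − 2(P + 21).
Solving gives Q = 180 with consumers paying $66 and producers receiving $45 (the $21 wedge).
Quantity falls by |ΔQ| = |210 − 180| = 30.
DWL = ½ · t · |ΔQ| = ½ · 21 · 30 = $315.

Deadweight loss = $315 million.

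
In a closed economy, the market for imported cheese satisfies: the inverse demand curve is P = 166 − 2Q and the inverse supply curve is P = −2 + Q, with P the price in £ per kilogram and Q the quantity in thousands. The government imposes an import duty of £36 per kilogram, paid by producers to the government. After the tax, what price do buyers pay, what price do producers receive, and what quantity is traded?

Buyers pay £78; producers receive £42; quantity = 44.

Rewrite in direct form: Qd = 83 − 0.5P and Qs = P + 2.
Without the tax, 83 − 0.5P = P + 2 gives 1.5P = 81, so P* = £54 and Q* = 56.
With the tax collected from producers, supply shifts: Qs = (P − 36) + 2.
Solving gives Q = 44 with buyers paying £78 and producers receiving £42 (the £36 wedge).
The less price-elastic side of the market bears the larger share of a per-unit tax.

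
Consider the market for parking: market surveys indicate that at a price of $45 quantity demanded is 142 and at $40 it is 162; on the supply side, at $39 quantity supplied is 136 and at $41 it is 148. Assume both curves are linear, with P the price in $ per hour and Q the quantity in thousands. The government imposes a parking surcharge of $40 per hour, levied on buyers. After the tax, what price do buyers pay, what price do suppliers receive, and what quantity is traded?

Demand slope: (162 − 142)/(40 − 45) = -4, so Qd = 322 − 4P.
Supply slope: (148 − 136)/(41 − 39) = 6, so Qs = 6P − 98.
Without the tax, 322 − 4P = 6P − 98 gives 10P = 420, so P* = $42 and Q* = 154.
With the tax collected from buyers, demand (in seller-price terms) shifts: Qd = 322 − 4(P + 40).
New equilibrium: buyers pay $66, suppliers receive $26, Q = 58. (Wedge: Pb − Ps = 40.)
The less price-elastic side of the market bears the larger share of a per-unit tax.

Buyers pay $66; suppliers receive $26; quantity = 58.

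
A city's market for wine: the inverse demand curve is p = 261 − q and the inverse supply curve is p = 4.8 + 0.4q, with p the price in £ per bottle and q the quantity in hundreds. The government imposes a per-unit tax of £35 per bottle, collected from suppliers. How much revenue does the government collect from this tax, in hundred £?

Inverting to q(p) form: qd = 261 − p; qs = 2.5p − 12.
Without the tax, 261 − p = 2.5p − 12 gives 3.5p = 273, so p* = £78 and q* = 183.
With the tax collected from suppliers, supply shifts: qs = 2.5(p − 35) − 12.
Solving gives q = 158 with buyers paying £103 and suppliers receiving £68 (the £35 wedge).
Revenue = t · Q = 35 · 158 = £5530.

Tax revenue = £5530 hundred.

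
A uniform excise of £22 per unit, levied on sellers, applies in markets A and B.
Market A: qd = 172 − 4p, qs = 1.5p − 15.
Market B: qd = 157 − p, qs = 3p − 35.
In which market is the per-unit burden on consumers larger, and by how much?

Market A: pre-tax p* = £34, q* = 36; post-tax q = 12; per-unit burden on consumers = £6.
Market B: pre-tax p* = £48, q* = 109; post-tax q = 92.5; per-unit burden on consumers = £16.5.
Difference: £6 vs £16.5 → market B is larger by £10.5.

Market B, by £10.5.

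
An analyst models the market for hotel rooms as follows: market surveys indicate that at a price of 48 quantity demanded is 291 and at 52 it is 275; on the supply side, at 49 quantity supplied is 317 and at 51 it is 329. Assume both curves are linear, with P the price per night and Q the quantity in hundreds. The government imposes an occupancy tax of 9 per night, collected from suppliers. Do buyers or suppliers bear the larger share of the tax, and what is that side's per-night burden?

Demand slope: (275 − 291)/(52 − 48) = -4, so Qd = 483 − 4P.
Supply slope: (329 − 317)/(51 − 49) = 6, so Qs = 6P + 23.
Without the tax, 483 − 4P = 6P + 23 gives 10P = 460, so P* = 46 and Q* = 299.
With the tax collected from suppliers, supply shifts: Qs = 6(P − 9) + 23.
New equilibrium: buyers pay 51.4, suppliers receive 42.4, Q = 277.4. (Wedge: Pb − Ps = 9.)
Per-night burden: buyers 5.4, suppliers 3.6.
Buyers take the larger share because demand is less price-elastic here (demand slope 4 vs supply slope 6).

Buyers bear the larger share: 5.4 per night.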